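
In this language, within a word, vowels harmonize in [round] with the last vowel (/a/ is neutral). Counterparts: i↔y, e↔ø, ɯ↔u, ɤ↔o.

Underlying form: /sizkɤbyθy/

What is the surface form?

[syzkobyθy]

/i/ harmonizes with /y/ ([+round]) → [y]
/ɤ/ harmonizes with /y/ ([+round]) → [o]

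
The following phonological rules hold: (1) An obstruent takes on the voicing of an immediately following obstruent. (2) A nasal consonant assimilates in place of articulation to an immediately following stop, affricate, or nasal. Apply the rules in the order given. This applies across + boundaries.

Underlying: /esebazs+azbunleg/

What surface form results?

[esebass+azbunleg]

Rule 1: /z/ before /s/ (voiceless) → [s]
After rule 1: esebass+azbunleg
Rule 2: no segment meets the rule's conditions; no change.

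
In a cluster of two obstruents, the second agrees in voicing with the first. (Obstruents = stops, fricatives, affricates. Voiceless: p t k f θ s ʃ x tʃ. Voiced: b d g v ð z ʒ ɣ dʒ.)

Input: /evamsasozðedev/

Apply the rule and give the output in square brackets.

no segment meets the rule's conditions; no change.

[evamsasozðedev]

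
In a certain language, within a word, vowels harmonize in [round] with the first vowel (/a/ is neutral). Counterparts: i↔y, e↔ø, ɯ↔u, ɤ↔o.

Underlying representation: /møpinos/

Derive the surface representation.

/i/ harmonizes with /ø/ ([+round]) → [y]

[møpynos]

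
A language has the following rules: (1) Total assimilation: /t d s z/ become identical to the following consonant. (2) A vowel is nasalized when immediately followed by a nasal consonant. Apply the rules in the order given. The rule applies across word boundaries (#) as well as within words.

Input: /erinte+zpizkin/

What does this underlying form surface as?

Rule 1: /z/ before /p/ → [p] (total assimilation)
Rule 1: /z/ before /k/ → [k] (total assimilation)
After rule 1: erinte+ppikkin
Rule 2: /i/ before nasal /n/ → [ĩ]
Rule 2: /i/ before nasal /n/ → [ĩ]

[erĩnte+ppikkĩn]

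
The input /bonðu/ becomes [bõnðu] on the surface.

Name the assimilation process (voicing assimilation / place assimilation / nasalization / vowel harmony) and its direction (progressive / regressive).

nasalization, regressive

/o/→[õ].
Each target copies a feature from the following segment, so the direction is regressive.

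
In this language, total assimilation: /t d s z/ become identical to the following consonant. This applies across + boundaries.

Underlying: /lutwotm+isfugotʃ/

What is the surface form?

[luwwomm+iffugotʃ]

/t/ before /w/ → [w] (total assimilation)
/t/ before /m/ → [m] (total assimilation)
/s/ before /f/ → [f] (total assimilation)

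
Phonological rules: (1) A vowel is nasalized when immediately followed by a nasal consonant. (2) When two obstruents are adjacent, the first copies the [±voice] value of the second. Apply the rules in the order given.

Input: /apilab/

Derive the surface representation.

Rule 1: no segment meets the rule's conditions; no change.
After rule 1: apilab
Rule 2: no segment meets the rule's conditions; no change.

[apilab]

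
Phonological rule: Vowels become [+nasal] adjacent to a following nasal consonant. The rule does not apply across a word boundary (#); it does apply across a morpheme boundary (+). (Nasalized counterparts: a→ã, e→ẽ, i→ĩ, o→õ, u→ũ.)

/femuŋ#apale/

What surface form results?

/e/ before nasal /m/ → [ẽ]
/u/ before nasal /ŋ/ → [ũ]

[fẽmũŋ#apale]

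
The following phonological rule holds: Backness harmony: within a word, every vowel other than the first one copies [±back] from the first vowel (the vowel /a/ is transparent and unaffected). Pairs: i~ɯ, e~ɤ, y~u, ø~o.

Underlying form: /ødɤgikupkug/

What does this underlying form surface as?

[ødegikypkyg]

/ɤ/ harmonizes with /ø/ ([-back]) → [e]
/u/ harmonizes with /ø/ ([-back]) → [y]
/u/ harmonizes with /ø/ ([-back]) → [y]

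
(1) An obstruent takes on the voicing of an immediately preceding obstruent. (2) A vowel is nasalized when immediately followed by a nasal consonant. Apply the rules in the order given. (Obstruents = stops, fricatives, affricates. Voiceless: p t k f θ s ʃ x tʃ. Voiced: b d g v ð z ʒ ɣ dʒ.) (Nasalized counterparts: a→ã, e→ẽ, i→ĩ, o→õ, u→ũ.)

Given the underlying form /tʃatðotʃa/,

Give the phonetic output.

[tʃatθotʃa]

Rule 1: /ð/ after /t/ (voiceless) → [θ]
After rule 1: tʃatθotʃa
Rule 2: no segment meets the rule's conditions; no change.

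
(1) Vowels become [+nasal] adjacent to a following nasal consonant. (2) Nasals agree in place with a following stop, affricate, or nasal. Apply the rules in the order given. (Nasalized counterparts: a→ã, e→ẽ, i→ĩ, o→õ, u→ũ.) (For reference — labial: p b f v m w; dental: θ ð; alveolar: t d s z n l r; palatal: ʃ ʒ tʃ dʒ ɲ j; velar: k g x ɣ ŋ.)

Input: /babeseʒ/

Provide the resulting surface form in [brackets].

[babeseʒ]

Rule 1: no segment meets the rule's conditions; no change.
After rule 1: babeseʒ
Rule 2: no segment meets the rule's conditions; no change.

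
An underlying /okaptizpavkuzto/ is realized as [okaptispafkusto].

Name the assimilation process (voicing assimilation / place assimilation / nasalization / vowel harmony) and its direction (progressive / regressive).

voicing assimilation, regressive

/z/→[s] /v/→[f] /z/→[s].
Each target copies a feature from the following segment, so the direction is regressive.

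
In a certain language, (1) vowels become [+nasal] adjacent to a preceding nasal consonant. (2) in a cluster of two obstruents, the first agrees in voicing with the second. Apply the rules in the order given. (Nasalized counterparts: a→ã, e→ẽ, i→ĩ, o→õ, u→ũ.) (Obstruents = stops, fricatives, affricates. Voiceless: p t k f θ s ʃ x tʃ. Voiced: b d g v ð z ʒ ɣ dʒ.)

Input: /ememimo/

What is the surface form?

Rule 1: /e/ after nasal /m/ → [ẽ]
Rule 1: /i/ after nasal /m/ → [ĩ]
Rule 1: /o/ after nasal /m/ → [õ]
After rule 1: emẽmĩmõ
Rule 2: no segment meets the rule's conditions; no change.

[emẽmĩmõ]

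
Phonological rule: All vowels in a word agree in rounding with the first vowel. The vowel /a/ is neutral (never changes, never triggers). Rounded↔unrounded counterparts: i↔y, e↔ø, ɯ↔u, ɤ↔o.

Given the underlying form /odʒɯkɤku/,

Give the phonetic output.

/ɯ/ harmonizes with /o/ ([+round]) → [u]
/ɤ/ harmonizes with /o/ ([+round]) → [o]

[odʒukoku]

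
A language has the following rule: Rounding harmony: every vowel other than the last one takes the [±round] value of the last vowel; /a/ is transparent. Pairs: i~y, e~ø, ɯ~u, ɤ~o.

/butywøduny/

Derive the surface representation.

[butywøduny]

no segment meets the rule's conditions; no change.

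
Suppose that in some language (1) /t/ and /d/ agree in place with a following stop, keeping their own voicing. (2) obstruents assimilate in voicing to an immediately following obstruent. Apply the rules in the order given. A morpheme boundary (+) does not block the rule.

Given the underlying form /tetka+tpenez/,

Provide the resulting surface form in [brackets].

Rule 1: /t/ before /k/ (velar) → [k]
Rule 1: /t/ before /p/ (labial) → [p]
After rule 1: tekka+ppenez
Rule 2: no segment meets the rule's conditions; no change.

[tekka+ppenez]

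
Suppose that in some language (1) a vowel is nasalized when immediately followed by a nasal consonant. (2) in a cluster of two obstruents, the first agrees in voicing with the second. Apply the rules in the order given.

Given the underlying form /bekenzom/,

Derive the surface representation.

Rule 1: /e/ before nasal /n/ → [ẽ]
Rule 1: /o/ before nasal /m/ → [õ]
After rule 1: bekẽnzõm
Rule 2: no segment meets the rule's conditions; no change.

[bekẽnzõm]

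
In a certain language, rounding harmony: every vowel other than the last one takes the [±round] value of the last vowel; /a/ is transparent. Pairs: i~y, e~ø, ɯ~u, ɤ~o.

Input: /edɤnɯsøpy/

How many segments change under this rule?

/e/ harmonizes with /y/ ([+round]) → [ø]
/ɤ/ harmonizes with /y/ ([+round]) → [o]
/ɯ/ harmonizes with /y/ ([+round]) → [u]
3 segments change.

3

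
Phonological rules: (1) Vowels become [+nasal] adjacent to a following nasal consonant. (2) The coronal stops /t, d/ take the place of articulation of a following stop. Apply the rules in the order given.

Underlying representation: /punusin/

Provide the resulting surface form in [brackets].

[pũnusĩn]

Rule 1: /u/ before nasal /n/ → [ũ]
Rule 1: /i/ before nasal /n/ → [ĩ]
After rule 1: pũnusĩn
Rule 2: no segment meets the rule's conditions; no change.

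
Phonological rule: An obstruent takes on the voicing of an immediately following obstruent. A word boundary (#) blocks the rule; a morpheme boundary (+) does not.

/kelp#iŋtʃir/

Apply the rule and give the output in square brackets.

no segment meets the rule's conditions; no change.

[kelp#iŋtʃir]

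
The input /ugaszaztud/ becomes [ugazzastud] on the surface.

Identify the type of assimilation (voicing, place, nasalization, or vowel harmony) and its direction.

voicing assimilation, regressive

/s/→[z] /z/→[s].
Each target copies a feature from the following segment, so the direction is regressive.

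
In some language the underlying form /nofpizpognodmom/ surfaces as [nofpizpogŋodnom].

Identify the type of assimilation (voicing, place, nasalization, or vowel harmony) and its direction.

/n/→[ŋ] /m/→[n].
Each target copies a feature from the preceding segment, so the direction is progressive.

place assimilation, progressive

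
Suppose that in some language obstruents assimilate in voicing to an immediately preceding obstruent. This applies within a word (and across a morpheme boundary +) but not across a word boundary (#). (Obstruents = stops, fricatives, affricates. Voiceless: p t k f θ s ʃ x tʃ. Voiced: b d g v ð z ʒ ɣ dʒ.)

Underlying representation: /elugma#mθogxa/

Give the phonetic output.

/x/ after /g/ (voiced) → [ɣ]

[elugma#mθogɣa]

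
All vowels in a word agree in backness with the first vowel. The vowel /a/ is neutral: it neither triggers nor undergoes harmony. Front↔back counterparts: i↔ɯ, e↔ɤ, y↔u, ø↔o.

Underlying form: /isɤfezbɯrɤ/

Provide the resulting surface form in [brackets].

/ɤ/ harmonizes with /i/ ([-back]) → [e]
/ɯ/ harmonizes with /i/ ([-back]) → [i]
/ɤ/ harmonizes with /i/ ([-back]) → [e]

[isefezbire]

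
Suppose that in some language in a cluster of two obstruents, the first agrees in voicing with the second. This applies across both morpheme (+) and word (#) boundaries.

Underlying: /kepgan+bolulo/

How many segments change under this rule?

/p/ before /g/ (voiced) → [b]
1 segment changes.

1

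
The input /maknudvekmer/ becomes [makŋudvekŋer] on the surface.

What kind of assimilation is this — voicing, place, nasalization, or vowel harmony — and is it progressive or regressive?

/n/→[ŋ] /m/→[ŋ].
Each target copies a feature from the preceding segment, so the direction is progressive.

place assimilation, progressive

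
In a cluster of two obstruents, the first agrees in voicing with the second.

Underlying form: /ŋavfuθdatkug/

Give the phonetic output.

[ŋaffuðdatkug]

/v/ before /f/ (voiceless) → [f]
/θ/ before /d/ (voiced) → [ð]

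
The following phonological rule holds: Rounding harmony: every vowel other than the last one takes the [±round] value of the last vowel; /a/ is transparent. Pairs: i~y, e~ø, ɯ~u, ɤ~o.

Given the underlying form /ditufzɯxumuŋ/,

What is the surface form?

[dytufzuxumuŋ]

/i/ harmonizes with /u/ ([+round]) → [y]
/ɯ/ harmonizes with /u/ ([+round]) → [u]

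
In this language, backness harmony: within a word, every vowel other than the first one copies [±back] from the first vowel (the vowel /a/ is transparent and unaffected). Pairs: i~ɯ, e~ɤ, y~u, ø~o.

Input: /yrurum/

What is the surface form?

/u/ harmonizes with /y/ ([-back]) → [y]
/u/ harmonizes with /y/ ([-back]) → [y]

[yryrym]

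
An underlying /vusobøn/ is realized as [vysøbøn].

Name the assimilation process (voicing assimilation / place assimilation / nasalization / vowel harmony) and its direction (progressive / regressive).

vowel harmony, regressive

/u/→[y] /o/→[ø].
Vowels agree with the last vowel, so the harmony is regressive.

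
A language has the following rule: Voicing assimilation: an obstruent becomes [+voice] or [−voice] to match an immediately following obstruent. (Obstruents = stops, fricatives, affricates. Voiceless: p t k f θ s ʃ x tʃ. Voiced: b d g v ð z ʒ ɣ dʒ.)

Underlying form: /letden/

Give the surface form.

/t/ before /d/ (voiced) → [d]

[ledden]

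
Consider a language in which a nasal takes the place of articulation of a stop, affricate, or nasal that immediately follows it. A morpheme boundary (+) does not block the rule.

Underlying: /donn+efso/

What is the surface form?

no segment meets the rule's conditions; no change.

[donn+efso]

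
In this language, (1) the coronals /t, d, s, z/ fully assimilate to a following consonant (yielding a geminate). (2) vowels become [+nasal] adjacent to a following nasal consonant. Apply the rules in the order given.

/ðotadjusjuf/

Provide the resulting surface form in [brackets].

[ðotajjujjuf]

Rule 1: /d/ before /j/ → [j] (total assimilation)
Rule 1: /s/ before /j/ → [j] (total assimilation)
After rule 1: ðotajjujjuf
Rule 2: no segment meets the rule's conditions; no change.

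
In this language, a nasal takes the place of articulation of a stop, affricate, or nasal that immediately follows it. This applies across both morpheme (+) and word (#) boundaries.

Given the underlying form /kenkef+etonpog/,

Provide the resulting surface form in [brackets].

[keŋkef+etompog]

/n/ before /k/ (velar) → [ŋ]
/n/ before /p/ (labial) → [m]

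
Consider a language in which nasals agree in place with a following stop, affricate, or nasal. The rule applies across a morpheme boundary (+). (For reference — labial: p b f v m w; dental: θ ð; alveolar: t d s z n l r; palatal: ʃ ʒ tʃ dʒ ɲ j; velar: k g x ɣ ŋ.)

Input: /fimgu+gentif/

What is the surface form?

[fiŋgu+gentif]

/m/ before /g/ (velar) → [ŋ]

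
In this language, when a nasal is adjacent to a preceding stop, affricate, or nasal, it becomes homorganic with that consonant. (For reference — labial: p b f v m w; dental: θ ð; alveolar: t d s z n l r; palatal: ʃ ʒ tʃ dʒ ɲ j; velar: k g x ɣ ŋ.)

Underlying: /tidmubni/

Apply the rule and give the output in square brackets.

/m/ after /d/ (alveolar) → [n]
/n/ after /b/ (labial) → [m]

[tidnubmi]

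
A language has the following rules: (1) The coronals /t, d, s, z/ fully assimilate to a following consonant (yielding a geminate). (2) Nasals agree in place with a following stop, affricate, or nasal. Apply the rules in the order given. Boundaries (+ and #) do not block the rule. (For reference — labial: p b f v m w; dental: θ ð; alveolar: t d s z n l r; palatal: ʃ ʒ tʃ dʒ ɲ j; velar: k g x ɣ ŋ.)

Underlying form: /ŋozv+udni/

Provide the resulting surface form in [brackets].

[ŋovv+unni]

Rule 1: /z/ before /v/ → [v] (total assimilation)
Rule 1: /d/ before /n/ → [n] (total assimilation)
After rule 1: ŋovv+unni
Rule 2: no segment meets the rule's conditions; no change.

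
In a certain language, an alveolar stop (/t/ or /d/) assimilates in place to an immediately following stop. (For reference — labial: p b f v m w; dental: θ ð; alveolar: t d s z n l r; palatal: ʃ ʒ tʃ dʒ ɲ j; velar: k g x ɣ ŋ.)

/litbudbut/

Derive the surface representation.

/t/ before /b/ (labial) → [p]
/d/ before /b/ (labial) → [b]

[lipbubbut]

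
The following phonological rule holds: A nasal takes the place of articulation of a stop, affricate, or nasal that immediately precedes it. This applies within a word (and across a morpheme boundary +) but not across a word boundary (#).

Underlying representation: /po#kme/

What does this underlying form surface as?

/m/ after /k/ (velar) → [ŋ]

[po#kŋe]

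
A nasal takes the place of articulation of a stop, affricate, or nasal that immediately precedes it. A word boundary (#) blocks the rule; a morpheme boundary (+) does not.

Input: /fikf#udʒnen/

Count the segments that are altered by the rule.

1

/n/ after /dʒ/ (palatal) → [ɲ]
1 segment changes.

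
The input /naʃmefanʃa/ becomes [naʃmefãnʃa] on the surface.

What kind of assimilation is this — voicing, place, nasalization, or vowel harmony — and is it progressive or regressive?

/a/→[ã].
Each target copies a feature from the following segment, so the direction is regressive.

nasalization, regressive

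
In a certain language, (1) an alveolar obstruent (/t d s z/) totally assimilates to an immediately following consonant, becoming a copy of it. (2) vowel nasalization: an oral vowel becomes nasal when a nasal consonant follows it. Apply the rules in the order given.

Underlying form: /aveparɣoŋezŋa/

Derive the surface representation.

Rule 1: /z/ before /ŋ/ → [ŋ] (total assimilation)
After rule 1: aveparɣoŋeŋŋa
Rule 2: /o/ before nasal /ŋ/ → [õ]
Rule 2: /e/ before nasal /ŋ/ → [ẽ]

[aveparɣõŋẽŋŋa]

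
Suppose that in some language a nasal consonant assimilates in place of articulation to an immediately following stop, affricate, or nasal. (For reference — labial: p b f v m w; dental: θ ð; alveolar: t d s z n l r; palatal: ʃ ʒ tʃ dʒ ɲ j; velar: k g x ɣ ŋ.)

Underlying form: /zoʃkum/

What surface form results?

no segment meets the rule's conditions; no change.

[zoʃkum]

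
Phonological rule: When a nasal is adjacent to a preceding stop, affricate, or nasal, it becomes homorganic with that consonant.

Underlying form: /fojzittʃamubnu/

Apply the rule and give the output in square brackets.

/n/ after /b/ (labial) → [m]

[fojzittʃamubmu]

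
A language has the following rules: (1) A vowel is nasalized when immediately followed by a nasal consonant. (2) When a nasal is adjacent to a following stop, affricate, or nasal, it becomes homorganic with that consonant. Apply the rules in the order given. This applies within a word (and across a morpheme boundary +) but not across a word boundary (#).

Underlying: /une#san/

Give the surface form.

[ũne#sãn]

Rule 1: /u/ before nasal /n/ → [ũ]
Rule 1: /a/ before nasal /n/ → [ã]
After rule 1: ũne#sãn
Rule 2: no segment meets the rule's conditions; no change.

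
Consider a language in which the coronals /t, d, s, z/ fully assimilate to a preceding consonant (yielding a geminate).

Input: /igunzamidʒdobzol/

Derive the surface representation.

/z/ after /n/ → [n] (total assimilation)
/d/ after /dʒ/ → [dʒ] (total assimilation)
/z/ after /b/ → [b] (total assimilation)

[igunnamidʒdʒobbol]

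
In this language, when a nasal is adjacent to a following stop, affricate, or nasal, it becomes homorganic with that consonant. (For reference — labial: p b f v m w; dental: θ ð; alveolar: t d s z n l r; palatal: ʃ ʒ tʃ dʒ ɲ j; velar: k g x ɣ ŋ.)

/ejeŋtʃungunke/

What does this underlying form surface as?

[ejeɲtʃuŋguŋke]

/ŋ/ before /tʃ/ (palatal) → [ɲ]
/n/ before /g/ (velar) → [ŋ]
/n/ before /k/ (velar) → [ŋ]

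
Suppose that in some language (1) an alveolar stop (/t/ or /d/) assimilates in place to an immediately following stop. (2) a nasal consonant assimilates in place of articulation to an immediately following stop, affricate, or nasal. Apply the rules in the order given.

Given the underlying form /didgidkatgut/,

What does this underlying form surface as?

Rule 1: /d/ before /g/ (velar) → [g]
Rule 1: /d/ before /k/ (velar) → [g]
Rule 1: /t/ before /g/ (velar) → [k]
After rule 1: diggigkakgut
Rule 2: no segment meets the rule's conditions; no change.

[diggigkakgut]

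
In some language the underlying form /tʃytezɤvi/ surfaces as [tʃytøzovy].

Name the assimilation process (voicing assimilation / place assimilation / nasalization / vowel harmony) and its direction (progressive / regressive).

vowel harmony, progressive

/e/→[ø] /ɤ/→[o] /i/→[y].
Vowels agree with the first vowel, so the harmony is progressive.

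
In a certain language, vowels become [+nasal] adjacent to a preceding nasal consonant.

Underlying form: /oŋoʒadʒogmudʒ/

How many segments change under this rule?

2

/o/ after nasal /ŋ/ → [õ]
/u/ after nasal /m/ → [ũ]
2 segments change.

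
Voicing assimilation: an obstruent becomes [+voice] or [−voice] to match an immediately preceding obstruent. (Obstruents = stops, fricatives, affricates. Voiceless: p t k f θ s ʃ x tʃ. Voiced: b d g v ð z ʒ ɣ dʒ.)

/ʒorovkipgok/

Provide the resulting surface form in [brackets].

[ʒorovgipkok]

/k/ after /v/ (voiced) → [g]
/g/ after /p/ (voiceless) → [k]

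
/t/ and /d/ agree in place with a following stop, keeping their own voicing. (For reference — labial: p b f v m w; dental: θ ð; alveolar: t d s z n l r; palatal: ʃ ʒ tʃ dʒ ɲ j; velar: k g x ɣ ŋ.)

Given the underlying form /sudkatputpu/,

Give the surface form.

[sugkappuppu]

/d/ before /k/ (velar) → [g]
/t/ before /p/ (labial) → [p]
/t/ before /p/ (labial) → [p]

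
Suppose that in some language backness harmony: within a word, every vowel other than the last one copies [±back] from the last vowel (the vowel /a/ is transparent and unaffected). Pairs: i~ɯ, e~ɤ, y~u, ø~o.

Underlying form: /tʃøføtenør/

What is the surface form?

[tʃøføtenør]

no segment meets the rule's conditions; no change.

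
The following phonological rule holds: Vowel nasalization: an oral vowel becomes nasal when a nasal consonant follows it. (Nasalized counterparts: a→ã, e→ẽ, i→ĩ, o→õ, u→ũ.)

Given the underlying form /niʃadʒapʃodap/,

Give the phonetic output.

[niʃadʒapʃodap]

no segment meets the rule's conditions; no change.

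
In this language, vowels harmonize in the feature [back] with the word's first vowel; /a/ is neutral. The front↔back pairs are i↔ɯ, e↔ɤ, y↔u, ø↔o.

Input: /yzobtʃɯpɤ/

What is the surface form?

/o/ harmonizes with /y/ ([-back]) → [ø]
/ɯ/ harmonizes with /y/ ([-back]) → [i]
/ɤ/ harmonizes with /y/ ([-back]) → [e]

[yzøbtʃipe]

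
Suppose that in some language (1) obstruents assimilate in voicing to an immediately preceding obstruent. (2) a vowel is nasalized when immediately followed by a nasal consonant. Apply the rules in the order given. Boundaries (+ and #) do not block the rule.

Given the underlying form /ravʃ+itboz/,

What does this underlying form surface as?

[ravʒ+itpoz]

Rule 1: /ʃ/ after /v/ (voiced) → [ʒ]
Rule 1: /b/ after /t/ (voiceless) → [p]
After rule 1: ravʒ+itpoz
Rule 2: no segment meets the rule's conditions; no change.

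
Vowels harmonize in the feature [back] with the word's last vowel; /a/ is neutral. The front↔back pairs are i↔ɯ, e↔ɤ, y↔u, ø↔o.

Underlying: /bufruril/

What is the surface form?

[byfryril]

/u/ harmonizes with /i/ ([-back]) → [y]
/u/ harmonizes with /i/ ([-back]) → [y]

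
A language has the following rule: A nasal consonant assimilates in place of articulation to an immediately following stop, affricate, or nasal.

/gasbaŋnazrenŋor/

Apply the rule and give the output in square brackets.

/ŋ/ before /n/ (alveolar) → [n]
/n/ before /ŋ/ (velar) → [ŋ]

[gasbannazreŋŋor]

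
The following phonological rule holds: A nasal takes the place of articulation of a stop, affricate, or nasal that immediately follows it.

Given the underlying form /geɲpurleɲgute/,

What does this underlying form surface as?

/ɲ/ before /p/ (labial) → [m]
/ɲ/ before /g/ (velar) → [ŋ]

[gempurleŋgute]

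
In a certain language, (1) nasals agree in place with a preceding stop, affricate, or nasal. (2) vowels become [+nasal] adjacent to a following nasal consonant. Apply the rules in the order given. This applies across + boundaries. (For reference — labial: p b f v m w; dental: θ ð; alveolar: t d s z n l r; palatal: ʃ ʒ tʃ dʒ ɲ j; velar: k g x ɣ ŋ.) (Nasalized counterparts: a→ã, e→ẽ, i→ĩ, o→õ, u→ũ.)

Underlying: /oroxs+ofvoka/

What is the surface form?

Rule 1: no segment meets the rule's conditions; no change.
After rule 1: oroxs+ofvoka
Rule 2: no segment meets the rule's conditions; no change.

[oroxs+ofvoka]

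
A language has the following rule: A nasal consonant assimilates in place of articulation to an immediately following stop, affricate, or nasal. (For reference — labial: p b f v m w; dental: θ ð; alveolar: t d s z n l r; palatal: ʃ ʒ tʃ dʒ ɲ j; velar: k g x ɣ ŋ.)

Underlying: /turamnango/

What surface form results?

[turannaŋgo]

/m/ before /n/ (alveolar) → [n]
/n/ before /g/ (velar) → [ŋ]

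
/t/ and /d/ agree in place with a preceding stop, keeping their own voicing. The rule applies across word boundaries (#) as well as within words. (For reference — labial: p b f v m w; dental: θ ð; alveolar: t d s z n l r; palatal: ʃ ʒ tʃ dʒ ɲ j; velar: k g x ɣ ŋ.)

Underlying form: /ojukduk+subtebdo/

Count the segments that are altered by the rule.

3

/d/ after /k/ (velar) → [g]
/t/ after /b/ (labial) → [p]
/d/ after /b/ (labial) → [b]
3 segments change.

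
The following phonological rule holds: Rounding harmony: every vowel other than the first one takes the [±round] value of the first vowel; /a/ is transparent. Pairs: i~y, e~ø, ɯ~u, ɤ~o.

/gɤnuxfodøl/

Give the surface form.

[gɤnɯxfɤdel]

/u/ harmonizes with /ɤ/ ([-round]) → [ɯ]
/o/ harmonizes with /ɤ/ ([-round]) → [ɤ]
/ø/ harmonizes with /ɤ/ ([-round]) → [e]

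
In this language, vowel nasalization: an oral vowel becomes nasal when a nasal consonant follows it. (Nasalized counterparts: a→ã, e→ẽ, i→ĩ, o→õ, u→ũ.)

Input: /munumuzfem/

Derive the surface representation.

[mũnũmuzfẽm]

/u/ before nasal /n/ → [ũ]
/u/ before nasal /m/ → [ũ]
/e/ before nasal /m/ → [ẽ]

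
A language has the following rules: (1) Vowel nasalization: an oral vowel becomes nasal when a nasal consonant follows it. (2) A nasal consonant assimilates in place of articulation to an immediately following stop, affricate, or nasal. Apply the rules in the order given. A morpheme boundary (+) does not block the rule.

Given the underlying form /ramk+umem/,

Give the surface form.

Rule 1: /a/ before nasal /m/ → [ã]
Rule 1: /u/ before nasal /m/ → [ũ]
Rule 1: /e/ before nasal /m/ → [ẽ]
After rule 1: rãmk+ũmẽm
Rule 2: /m/ before /k/ (velar) → [ŋ]

[rãŋk+ũmẽm]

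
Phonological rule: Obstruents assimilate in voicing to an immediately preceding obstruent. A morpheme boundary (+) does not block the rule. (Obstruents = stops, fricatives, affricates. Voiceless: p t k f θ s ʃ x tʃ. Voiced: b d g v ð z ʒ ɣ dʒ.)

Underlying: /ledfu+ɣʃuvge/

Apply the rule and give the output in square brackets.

[ledvu+ɣʒuvge]

/f/ after /d/ (voiced) → [v]
/ʃ/ after /ɣ/ (voiced) → [ʒ]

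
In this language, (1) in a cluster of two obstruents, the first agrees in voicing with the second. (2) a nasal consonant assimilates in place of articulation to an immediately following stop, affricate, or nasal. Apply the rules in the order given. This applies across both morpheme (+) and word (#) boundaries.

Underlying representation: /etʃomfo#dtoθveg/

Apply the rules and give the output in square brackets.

Rule 1: /d/ before /t/ (voiceless) → [t]
Rule 1: /θ/ before /v/ (voiced) → [ð]
After rule 1: etʃomfo#ttoðveg
Rule 2: no segment meets the rule's conditions; no change.

[etʃomfo#ttoðveg]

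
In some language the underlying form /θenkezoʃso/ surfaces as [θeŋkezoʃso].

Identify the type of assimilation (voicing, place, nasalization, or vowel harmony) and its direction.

/n/→[ŋ].
Each target copies a feature from the following segment, so the direction is regressive.

place assimilation, regressive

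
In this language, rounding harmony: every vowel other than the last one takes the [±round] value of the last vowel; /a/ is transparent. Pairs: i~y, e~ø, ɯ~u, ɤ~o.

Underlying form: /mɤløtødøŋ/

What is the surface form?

[moløtødøŋ]

/ɤ/ harmonizes with /ø/ ([+round]) → [o]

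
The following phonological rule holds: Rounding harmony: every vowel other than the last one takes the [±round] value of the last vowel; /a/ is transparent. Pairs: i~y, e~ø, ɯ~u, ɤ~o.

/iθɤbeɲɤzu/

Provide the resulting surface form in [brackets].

[yθobøɲozu]

/i/ harmonizes with /u/ ([+round]) → [y]
/ɤ/ harmonizes with /u/ ([+round]) → [o]
/e/ harmonizes with /u/ ([+round]) → [ø]
/ɤ/ harmonizes with /u/ ([+round]) → [o]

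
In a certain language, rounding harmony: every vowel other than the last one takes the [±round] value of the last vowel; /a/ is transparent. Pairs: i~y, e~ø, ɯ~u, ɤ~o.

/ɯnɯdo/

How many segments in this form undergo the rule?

/ɯ/ harmonizes with /o/ ([+round]) → [u]
/ɯ/ harmonizes with /o/ ([+round]) → [u]
2 segments change.

2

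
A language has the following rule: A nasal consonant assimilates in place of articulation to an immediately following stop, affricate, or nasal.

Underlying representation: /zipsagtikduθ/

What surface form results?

[zipsagtikduθ]

no segment meets the rule's conditions; no change.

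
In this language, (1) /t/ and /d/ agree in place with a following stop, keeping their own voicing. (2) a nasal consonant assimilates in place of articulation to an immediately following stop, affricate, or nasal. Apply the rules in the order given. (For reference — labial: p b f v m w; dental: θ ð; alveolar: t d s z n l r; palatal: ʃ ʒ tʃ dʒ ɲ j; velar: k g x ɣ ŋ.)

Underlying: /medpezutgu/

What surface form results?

[mebpezukgu]

Rule 1: /d/ before /p/ (labial) → [b]
Rule 1: /t/ before /g/ (velar) → [k]
After rule 1: mebpezukgu
Rule 2: no segment meets the rule's conditions; no change.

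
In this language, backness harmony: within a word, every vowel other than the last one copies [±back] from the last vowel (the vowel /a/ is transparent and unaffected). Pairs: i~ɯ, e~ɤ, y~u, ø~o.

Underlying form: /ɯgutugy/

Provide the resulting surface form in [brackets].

/ɯ/ harmonizes with /y/ ([-back]) → [i]
/u/ harmonizes with /y/ ([-back]) → [y]
/u/ harmonizes with /y/ ([-back]) → [y]

[igytygy]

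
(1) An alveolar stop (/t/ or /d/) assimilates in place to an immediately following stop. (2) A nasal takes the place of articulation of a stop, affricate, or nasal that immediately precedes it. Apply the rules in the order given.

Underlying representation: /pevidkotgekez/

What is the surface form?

[pevigkokgekez]

Rule 1: /d/ before /k/ (velar) → [g]
Rule 1: /t/ before /g/ (velar) → [k]
After rule 1: pevigkokgekez
Rule 2: no segment meets the rule's conditions; no change.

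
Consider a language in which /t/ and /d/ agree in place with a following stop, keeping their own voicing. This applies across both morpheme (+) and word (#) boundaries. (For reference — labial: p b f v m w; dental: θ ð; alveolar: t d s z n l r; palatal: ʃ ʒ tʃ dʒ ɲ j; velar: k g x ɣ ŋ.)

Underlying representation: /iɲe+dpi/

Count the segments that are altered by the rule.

/d/ before /p/ (labial) → [b]
1 segment changes.

1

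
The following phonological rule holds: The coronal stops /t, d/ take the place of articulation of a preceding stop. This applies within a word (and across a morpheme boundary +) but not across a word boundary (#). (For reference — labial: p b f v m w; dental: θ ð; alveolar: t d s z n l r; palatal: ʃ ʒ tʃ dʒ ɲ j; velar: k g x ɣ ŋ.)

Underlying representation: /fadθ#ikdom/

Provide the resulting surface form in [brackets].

/d/ after /k/ (velar) → [g]

[fadθ#ikgom]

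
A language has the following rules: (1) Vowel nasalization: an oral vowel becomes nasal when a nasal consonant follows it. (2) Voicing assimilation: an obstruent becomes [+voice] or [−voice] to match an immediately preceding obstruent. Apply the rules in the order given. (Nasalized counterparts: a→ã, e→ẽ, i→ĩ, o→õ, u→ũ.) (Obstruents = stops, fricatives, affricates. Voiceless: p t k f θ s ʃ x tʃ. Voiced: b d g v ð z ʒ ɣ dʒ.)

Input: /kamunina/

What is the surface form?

Rule 1: /a/ before nasal /m/ → [ã]
Rule 1: /u/ before nasal /n/ → [ũ]
Rule 1: /i/ before nasal /n/ → [ĩ]
After rule 1: kãmũnĩna
Rule 2: no segment meets the rule's conditions; no change.

[kãmũnĩna]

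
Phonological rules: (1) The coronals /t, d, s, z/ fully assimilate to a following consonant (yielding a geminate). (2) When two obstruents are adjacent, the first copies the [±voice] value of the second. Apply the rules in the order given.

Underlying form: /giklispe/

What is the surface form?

Rule 1: /s/ before /p/ → [p] (total assimilation)
After rule 1: giklippe
Rule 2: no segment meets the rule's conditions; no change.

[giklippe]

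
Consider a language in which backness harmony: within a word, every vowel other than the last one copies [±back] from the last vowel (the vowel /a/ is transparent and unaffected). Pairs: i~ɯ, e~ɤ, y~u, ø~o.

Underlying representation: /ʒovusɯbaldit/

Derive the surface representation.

/o/ harmonizes with /i/ ([-back]) → [ø]
/u/ harmonizes with /i/ ([-back]) → [y]
/ɯ/ harmonizes with /i/ ([-back]) → [i]

[ʒøvysibaldit]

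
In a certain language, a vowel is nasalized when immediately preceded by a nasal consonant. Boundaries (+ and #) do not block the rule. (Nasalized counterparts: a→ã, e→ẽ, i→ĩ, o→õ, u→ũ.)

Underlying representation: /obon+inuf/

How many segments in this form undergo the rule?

/i/ after nasal /n/ → [ĩ]
/u/ after nasal /n/ → [ũ]
2 segments change.

2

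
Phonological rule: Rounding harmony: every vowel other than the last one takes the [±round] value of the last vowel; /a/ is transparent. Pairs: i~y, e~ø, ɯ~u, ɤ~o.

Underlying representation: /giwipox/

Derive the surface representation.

/i/ harmonizes with /o/ ([+round]) → [y]
/i/ harmonizes with /o/ ([+round]) → [y]

[gywypox]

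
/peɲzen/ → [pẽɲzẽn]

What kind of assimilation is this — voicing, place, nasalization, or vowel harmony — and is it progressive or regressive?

/e/→[ẽ] /e/→[ẽ].
Each target copies a feature from the following segment, so the direction is regressive.

nasalization, regressive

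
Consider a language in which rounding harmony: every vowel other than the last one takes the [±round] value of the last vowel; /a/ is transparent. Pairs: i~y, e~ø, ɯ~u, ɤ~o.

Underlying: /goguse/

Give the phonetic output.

/o/ harmonizes with /e/ ([-round]) → [ɤ]
/u/ harmonizes with /e/ ([-round]) → [ɯ]

[gɤgɯse]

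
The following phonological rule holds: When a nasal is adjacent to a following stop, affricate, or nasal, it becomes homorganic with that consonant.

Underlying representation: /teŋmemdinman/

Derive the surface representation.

/ŋ/ before /m/ (labial) → [m]
/m/ before /d/ (alveolar) → [n]
/n/ before /m/ (labial) → [m]

[temmendimman]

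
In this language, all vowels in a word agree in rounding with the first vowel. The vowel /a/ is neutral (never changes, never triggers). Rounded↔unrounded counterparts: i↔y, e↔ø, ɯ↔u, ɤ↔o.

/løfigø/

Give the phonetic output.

/i/ harmonizes with /ø/ ([+round]) → [y]

[løfygø]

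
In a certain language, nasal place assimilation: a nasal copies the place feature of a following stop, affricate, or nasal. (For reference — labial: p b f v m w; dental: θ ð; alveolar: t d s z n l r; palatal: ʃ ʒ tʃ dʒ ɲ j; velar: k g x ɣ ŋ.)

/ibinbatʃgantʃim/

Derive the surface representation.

[ibimbatʃgaɲtʃim]

/n/ before /b/ (labial) → [m]
/n/ before /tʃ/ (palatal) → [ɲ]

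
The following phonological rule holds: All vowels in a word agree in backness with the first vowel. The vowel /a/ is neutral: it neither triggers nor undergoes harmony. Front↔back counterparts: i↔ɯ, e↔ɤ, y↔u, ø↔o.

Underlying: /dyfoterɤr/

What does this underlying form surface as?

/o/ harmonizes with /y/ ([-back]) → [ø]
/ɤ/ harmonizes with /y/ ([-back]) → [e]

[dyføterer]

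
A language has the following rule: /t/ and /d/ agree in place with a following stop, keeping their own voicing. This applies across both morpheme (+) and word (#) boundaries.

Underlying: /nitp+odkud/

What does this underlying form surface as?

[nipp+ogkud]

/t/ before /p/ (labial) → [p]
/d/ before /k/ (velar) → [g]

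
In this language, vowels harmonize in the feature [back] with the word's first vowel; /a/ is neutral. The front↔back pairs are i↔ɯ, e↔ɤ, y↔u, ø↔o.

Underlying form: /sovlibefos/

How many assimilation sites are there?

/i/ harmonizes with /o/ ([+back]) → [ɯ]
/e/ harmonizes with /o/ ([+back]) → [ɤ]
2 segments change.

2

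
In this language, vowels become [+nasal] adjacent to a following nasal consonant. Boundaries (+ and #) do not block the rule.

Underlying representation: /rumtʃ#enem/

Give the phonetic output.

/u/ before nasal /m/ → [ũ]
/e/ before nasal /n/ → [ẽ]
/e/ before nasal /m/ → [ẽ]

[rũmtʃ#ẽnẽm]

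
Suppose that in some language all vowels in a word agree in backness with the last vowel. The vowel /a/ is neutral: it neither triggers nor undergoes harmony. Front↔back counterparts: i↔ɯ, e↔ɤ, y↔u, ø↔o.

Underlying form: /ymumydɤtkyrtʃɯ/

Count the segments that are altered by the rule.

3

/y/ harmonizes with /ɯ/ ([+back]) → [u]
/y/ harmonizes with /ɯ/ ([+back]) → [u]
/y/ harmonizes with /ɯ/ ([+back]) → [u]
3 segments change.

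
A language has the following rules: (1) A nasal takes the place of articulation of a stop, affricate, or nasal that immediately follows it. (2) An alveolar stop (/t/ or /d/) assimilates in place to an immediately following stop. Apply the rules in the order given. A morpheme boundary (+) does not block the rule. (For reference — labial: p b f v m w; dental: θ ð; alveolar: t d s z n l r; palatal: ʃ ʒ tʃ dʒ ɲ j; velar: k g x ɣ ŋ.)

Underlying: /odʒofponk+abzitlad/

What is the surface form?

[odʒofpoŋk+abzitlad]

Rule 1: /n/ before /k/ (velar) → [ŋ]
After rule 1: odʒofpoŋk+abzitlad
Rule 2: no segment meets the rule's conditions; no change.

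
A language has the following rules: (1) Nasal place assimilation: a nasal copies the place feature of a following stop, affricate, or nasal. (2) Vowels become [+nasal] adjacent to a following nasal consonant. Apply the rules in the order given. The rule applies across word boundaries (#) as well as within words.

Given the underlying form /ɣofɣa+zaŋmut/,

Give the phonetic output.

[ɣofɣa+zãmmut]

Rule 1: /ŋ/ before /m/ (labial) → [m]
After rule 1: ɣofɣa+zammut
Rule 2: /a/ before nasal /m/ → [ã]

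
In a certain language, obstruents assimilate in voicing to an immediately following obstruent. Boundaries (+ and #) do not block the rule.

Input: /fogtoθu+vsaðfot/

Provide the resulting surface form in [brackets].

/g/ before /t/ (voiceless) → [k]
/v/ before /s/ (voiceless) → [f]
/ð/ before /f/ (voiceless) → [θ]

[foktoθu+fsaθfot]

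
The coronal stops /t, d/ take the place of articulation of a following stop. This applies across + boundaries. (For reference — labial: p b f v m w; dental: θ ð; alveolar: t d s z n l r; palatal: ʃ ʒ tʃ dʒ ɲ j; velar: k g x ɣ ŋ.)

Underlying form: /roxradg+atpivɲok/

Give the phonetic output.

[roxragg+appivɲok]

/d/ before /g/ (velar) → [g]
/t/ before /p/ (labial) → [p]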